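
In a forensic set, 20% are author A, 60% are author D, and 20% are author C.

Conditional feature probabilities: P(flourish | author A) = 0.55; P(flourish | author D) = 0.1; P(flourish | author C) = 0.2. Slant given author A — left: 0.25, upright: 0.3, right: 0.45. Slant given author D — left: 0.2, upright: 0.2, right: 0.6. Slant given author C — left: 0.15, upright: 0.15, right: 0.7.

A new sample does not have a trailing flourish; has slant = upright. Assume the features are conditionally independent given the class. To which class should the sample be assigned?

author A: 0.2 × (1−0.55) × 0.3 = 0.027
author D: 0.6 × (1−0.1) × 0.2 = 0.108
author C: 0.2 × (1−0.2) × 0.15 = 0.024
Highest score → author D.

author D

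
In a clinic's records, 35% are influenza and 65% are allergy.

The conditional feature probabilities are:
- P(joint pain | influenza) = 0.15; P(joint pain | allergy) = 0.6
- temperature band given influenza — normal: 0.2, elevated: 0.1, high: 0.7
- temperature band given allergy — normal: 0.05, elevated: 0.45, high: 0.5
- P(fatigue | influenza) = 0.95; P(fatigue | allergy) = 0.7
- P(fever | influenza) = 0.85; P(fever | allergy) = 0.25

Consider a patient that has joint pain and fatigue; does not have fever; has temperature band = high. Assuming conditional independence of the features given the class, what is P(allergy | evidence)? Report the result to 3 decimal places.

0.951

influenza: 0.35 × 0.15 × 0.7 × 0.95 × (1−0.85) = 0.005236875
allergy: 0.65 × 0.6 × 0.5 × 0.7 × (1−0.25) = 0.102375
P(allergy | x) = 0.102375 / 0.107611875 ≈ 0.951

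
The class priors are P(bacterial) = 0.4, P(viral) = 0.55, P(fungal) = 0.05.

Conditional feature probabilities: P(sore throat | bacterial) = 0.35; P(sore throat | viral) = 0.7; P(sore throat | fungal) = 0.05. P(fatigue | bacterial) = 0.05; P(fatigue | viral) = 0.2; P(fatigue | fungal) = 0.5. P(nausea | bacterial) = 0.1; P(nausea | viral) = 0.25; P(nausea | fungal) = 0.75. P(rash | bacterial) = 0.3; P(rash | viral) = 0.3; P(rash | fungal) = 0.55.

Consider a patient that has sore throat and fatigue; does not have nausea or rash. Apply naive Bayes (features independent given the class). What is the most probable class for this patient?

bacterial: 0.4 × 0.35 × 0.05 × (1−0.1) × (1−0.3) = 0.00441
viral: 0.55 × 0.7 × 0.2 × (1−0.25) × (1−0.3) = 0.040425
fungal: 0.05 × 0.05 × 0.5 × (1−0.75) × (1−0.55) = 0.000140625
Highest score → viral.

viral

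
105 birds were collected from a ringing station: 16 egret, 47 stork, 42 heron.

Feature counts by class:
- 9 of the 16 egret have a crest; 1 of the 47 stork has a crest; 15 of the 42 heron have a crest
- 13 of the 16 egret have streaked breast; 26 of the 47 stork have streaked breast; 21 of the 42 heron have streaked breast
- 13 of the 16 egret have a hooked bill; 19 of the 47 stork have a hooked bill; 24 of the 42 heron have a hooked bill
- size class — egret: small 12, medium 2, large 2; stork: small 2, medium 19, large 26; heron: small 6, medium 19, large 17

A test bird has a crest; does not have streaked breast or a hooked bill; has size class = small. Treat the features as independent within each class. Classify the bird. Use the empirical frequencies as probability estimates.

heron

egret: (16/105) × (9/16) × (3/16) × (3/16) × (12/16) ≈ 0.00226004
stork: (47/105) × (1/47) × (21/47) × (28/47) × (2/47) ≈ 0.000107876
heron: (42/105) × (15/42) × (21/42) × (18/42) × (6/42) ≈ 0.00437318
Highest score → heron.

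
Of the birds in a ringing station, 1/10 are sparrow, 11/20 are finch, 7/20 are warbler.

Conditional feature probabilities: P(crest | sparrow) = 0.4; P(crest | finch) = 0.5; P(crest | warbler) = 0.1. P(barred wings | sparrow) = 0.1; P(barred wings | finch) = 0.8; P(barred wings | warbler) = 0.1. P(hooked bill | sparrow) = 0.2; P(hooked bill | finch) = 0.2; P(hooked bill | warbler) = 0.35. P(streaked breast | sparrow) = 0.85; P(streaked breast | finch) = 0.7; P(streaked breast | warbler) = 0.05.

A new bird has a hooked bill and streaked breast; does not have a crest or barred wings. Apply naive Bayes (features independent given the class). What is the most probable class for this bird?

sparrow: 0.1 × (1−0.4) × (1−0.1) × 0.2 × 0.85 = 0.00918
finch: 0.55 × (1−0.5) × (1−0.8) × 0.2 × 0.7 = 0.0077
warbler: 0.35 × (1−0.1) × (1−0.1) × 0.35 × 0.05 = 0.00496125
Highest score → sparrow.

sparrow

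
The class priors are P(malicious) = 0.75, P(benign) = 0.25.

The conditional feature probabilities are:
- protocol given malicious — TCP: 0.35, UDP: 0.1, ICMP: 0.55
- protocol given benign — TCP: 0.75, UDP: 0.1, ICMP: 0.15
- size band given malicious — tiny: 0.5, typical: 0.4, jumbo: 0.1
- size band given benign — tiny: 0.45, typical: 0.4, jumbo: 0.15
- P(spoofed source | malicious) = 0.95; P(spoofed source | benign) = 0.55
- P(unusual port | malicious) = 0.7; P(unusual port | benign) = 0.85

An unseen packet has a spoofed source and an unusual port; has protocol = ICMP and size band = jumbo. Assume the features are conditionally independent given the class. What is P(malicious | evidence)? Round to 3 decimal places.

malicious: 0.75 × 0.55 × 0.1 × 0.95 × 0.7 = 0.02743125
benign: 0.25 × 0.15 × 0.15 × 0.55 × 0.85 = 0.0026296875
P(malicious | x) = 0.02743125 / 0.0300609375 ≈ 0.913

0.913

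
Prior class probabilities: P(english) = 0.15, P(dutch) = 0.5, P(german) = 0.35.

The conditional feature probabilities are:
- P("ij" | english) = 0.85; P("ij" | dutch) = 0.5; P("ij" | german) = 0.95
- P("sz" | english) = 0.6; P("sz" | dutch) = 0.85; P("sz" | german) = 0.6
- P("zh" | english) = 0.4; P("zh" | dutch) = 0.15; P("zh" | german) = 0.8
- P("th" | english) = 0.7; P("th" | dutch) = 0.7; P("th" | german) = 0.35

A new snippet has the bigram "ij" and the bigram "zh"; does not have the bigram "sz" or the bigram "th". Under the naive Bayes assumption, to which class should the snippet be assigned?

german

english: 0.15 × 0.85 × (1−0.6) × 0.4 × (1−0.7) = 0.00612
dutch: 0.5 × 0.5 × (1−0.85) × 0.15 × (1−0.7) = 0.0016875
german: 0.35 × 0.95 × (1−0.6) × 0.8 × (1−0.35) = 0.06916
Highest score → german.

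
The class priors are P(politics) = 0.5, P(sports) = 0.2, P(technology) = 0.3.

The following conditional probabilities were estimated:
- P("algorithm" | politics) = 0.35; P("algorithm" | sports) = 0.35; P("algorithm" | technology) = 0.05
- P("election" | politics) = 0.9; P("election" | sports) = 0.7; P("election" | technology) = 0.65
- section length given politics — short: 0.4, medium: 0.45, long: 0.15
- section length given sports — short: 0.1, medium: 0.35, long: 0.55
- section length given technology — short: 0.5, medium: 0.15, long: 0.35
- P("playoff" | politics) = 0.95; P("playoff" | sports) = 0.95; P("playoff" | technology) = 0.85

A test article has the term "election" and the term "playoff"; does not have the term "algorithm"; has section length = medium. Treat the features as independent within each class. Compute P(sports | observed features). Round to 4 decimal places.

0.1691

politics: 0.5 × (1−0.35) × 0.9 × 0.45 × 0.95 = 0.12504375
sports: 0.2 × (1−0.35) × 0.7 × 0.35 × 0.95 = 0.0302575
technology: 0.3 × (1−0.05) × 0.65 × 0.15 × 0.85 = 0.023619375
P(sports | x) = 0.0302575 / 0.178920625 ≈ 0.1691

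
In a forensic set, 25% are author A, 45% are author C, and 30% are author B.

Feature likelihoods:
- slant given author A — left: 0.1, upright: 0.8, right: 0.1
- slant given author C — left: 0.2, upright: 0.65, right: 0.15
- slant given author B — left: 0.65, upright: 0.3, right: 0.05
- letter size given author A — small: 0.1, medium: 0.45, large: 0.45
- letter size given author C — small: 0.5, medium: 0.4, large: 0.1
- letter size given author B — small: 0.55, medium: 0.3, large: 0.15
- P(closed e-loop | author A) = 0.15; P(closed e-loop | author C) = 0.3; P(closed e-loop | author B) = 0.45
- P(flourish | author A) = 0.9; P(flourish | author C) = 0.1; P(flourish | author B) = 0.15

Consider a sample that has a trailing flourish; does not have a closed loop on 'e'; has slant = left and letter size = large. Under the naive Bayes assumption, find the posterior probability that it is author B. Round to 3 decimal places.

author A: 0.25 × 0.1 × 0.45 × (1−0.15) × 0.9 = 0.00860625
author C: 0.45 × 0.2 × 0.1 × (1−0.3) × 0.1 = 0.00063
author B: 0.3 × 0.65 × 0.15 × (1−0.45) × 0.15 = 0.002413125
P(author B | x) = 0.002413125 / 0.011649375 ≈ 0.207

0.207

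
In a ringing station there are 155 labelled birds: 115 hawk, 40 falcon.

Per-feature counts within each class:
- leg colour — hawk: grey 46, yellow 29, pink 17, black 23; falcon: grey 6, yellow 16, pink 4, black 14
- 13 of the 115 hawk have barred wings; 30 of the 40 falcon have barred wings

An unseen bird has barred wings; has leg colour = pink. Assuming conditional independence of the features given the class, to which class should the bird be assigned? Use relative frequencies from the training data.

falcon

hawk: (115/155) × (17/115) × (13/115) ≈ 0.0123983
falcon: (40/155) × (4/40) × (30/40) ≈ 0.0193548
Highest score → falcon.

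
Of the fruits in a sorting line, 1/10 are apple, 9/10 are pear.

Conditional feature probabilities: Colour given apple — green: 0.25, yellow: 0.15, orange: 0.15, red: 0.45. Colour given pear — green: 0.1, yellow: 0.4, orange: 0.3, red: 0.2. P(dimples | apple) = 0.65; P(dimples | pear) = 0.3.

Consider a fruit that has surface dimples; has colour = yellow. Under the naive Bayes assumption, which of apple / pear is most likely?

pear

apple: 0.1 × 0.15 × 0.65 = 0.00975
pear: 0.9 × 0.4 × 0.3 = 0.108
Highest score → pear.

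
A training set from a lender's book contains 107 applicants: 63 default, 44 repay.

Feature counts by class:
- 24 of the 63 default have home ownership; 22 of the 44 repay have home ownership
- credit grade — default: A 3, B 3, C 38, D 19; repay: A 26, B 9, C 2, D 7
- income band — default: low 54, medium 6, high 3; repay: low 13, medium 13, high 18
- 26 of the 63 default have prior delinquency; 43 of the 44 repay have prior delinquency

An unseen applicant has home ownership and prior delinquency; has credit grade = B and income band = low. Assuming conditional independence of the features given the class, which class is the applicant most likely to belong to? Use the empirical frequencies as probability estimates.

default: (63/107) × (24/63) × (3/63) × (54/63) × (26/63) ≈ 0.00377828
repay: (44/107) × (22/44) × (9/44) × (13/44) × (43/44) ≈ 0.0121433
Highest score → repay.

repay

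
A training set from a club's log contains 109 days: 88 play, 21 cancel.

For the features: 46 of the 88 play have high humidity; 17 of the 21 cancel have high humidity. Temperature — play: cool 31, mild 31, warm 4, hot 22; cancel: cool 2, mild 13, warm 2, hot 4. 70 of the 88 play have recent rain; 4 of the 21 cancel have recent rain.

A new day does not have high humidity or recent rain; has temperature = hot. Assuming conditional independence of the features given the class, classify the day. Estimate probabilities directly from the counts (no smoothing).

play

play: (88/109) × (42/88) × (22/88) × (18/88) ≈ 0.0197039
cancel: (21/109) × (4/21) × (4/21) × (17/21) ≈ 0.00565853
Highest score → play.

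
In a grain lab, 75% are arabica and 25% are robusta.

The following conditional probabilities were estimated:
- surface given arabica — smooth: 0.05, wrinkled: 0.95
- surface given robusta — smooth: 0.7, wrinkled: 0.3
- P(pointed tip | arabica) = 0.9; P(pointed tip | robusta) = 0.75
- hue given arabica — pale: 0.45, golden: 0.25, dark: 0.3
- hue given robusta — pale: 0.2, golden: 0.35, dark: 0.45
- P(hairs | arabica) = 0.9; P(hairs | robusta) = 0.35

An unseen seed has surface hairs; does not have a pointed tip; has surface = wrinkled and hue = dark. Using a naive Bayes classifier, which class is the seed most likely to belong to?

arabica

arabica: 0.75 × 0.95 × (1−0.9) × 0.3 × 0.9 = 0.0192375
robusta: 0.25 × 0.3 × (1−0.75) × 0.45 × 0.35 = 0.002953125
Highest score → arabica.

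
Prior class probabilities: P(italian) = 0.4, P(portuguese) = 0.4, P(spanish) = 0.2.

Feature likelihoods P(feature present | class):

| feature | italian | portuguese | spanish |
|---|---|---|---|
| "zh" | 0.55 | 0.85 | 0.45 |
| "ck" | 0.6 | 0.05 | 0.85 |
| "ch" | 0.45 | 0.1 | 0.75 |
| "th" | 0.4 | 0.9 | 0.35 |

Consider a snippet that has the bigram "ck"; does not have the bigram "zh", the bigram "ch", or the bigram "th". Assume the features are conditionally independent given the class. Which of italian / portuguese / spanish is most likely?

italian

italian: 0.4 × (1−0.55) × 0.6 × (1−0.45) × (1−0.4) = 0.03564
portuguese: 0.4 × (1−0.85) × 0.05 × (1−0.1) × (1−0.9) = 0.00027
spanish: 0.2 × (1−0.45) × 0.85 × (1−0.75) × (1−0.35) = 0.01519375
Highest score → italian.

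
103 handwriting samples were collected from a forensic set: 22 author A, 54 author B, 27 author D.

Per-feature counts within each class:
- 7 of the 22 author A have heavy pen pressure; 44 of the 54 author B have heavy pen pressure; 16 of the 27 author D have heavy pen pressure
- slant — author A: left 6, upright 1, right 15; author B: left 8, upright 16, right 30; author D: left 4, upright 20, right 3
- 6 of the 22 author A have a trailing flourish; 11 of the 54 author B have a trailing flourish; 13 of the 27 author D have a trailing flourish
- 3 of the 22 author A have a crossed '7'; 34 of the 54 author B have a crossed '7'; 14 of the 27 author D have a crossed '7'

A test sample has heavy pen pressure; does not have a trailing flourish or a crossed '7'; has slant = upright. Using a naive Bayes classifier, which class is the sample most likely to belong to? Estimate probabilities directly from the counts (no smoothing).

author A: (22/103) × (7/22) × (1/22) × (16/22) × (19/22) ≈ 0.00194029
author B: (54/103) × (44/54) × (16/54) × (43/54) × (20/54) ≈ 0.0373295
author D: (27/103) × (16/27) × (20/27) × (14/27) × (13/27) ≈ 0.0287272
Highest score → author B.

author B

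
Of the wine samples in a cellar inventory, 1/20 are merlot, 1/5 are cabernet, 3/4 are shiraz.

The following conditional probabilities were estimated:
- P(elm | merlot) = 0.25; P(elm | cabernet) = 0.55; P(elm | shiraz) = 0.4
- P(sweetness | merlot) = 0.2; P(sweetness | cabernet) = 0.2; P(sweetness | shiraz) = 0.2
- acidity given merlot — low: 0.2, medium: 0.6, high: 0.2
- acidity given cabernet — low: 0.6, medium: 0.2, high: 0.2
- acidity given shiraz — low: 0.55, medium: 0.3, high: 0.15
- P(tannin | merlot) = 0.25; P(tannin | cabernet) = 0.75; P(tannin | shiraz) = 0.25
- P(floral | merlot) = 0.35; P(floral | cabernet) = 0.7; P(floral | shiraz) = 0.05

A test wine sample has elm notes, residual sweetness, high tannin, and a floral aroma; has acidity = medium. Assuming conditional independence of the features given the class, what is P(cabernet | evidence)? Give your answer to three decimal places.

0.866

merlot: 0.05 × 0.25 × 0.2 × 0.6 × 0.25 × 0.35 = 0.00013125
cabernet: 0.2 × 0.55 × 0.2 × 0.2 × 0.75 × 0.7 = 0.00231
shiraz: 0.75 × 0.4 × 0.2 × 0.3 × 0.25 × 0.05 = 0.000225
P(cabernet | x) = 0.00231 / 0.00266625 ≈ 0.866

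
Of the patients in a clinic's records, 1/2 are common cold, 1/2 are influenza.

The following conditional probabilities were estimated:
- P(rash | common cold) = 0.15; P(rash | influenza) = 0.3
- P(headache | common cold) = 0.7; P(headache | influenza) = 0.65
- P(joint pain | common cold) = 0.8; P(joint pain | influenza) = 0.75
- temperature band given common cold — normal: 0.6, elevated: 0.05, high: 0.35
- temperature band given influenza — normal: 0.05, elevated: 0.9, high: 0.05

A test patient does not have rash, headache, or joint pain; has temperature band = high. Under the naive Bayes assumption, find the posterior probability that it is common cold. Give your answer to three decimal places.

common cold: 0.5 × (1−0.15) × (1−0.7) × (1−0.8) × 0.35 = 0.008925
influenza: 0.5 × (1−0.3) × (1−0.65) × (1−0.75) × 0.05 = 0.00153125
P(common cold | x) = 0.008925 / 0.01045625 ≈ 0.854

0.854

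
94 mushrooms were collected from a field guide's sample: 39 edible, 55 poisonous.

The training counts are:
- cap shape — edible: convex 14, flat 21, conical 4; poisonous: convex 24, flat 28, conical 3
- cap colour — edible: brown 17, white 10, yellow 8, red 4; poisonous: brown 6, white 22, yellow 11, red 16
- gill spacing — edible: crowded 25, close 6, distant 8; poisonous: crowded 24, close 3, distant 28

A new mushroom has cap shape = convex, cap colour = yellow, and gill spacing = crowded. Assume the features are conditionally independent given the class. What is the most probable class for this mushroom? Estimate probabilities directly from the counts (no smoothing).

edible: (39/94) × (14/39) × (8/39) × (25/39) ≈ 0.019584
poisonous: (55/94) × (24/55) × (11/55) × (24/55) ≈ 0.0222824
Highest score → poisonous.

poisonous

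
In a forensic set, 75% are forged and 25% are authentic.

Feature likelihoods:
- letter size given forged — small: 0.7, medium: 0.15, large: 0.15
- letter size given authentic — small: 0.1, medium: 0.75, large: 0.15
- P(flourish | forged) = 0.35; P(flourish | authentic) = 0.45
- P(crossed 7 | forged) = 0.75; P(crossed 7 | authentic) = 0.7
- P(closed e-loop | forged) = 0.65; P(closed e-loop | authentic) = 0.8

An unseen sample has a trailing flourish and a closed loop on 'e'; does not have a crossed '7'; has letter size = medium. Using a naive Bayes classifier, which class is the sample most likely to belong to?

forged: 0.75 × 0.15 × 0.35 × (1−0.75) × 0.65 = 0.0063984375
authentic: 0.25 × 0.75 × 0.45 × (1−0.7) × 0.8 = 0.02025
Highest score → authentic.

authentic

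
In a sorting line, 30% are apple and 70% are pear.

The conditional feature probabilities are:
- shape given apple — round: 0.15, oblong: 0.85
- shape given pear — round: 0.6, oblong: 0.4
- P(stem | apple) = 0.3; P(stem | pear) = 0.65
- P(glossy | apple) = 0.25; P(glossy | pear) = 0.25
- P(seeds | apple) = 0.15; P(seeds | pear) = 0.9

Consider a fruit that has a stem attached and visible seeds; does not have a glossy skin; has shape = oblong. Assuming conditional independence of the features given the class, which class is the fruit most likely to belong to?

pear

apple: 0.3 × 0.85 × 0.3 × (1−0.25) × 0.15 = 0.00860625
pear: 0.7 × 0.4 × 0.65 × (1−0.25) × 0.9 = 0.12285
Highest score → pear.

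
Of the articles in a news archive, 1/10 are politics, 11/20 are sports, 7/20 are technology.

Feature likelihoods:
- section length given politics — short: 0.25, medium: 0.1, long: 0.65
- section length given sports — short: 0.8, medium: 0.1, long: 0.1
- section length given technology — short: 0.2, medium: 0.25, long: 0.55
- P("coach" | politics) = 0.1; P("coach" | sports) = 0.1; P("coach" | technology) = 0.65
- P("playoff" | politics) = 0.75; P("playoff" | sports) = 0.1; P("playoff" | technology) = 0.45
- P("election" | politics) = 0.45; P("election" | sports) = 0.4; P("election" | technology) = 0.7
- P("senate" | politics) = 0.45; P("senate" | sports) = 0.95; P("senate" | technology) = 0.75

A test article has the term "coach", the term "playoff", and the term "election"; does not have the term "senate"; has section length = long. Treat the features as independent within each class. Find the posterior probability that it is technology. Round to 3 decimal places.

politics: 0.1 × 0.65 × 0.1 × 0.75 × 0.45 × (1−0.45) = 0.0012065625
sports: 0.55 × 0.1 × 0.1 × 0.1 × 0.4 × (1−0.95) = 0.000011
technology: 0.35 × 0.55 × 0.65 × 0.45 × 0.7 × (1−0.75) = 0.00985359375
P(technology | x) = 0.00985359375 / 0.01107115625 ≈ 0.890

0.890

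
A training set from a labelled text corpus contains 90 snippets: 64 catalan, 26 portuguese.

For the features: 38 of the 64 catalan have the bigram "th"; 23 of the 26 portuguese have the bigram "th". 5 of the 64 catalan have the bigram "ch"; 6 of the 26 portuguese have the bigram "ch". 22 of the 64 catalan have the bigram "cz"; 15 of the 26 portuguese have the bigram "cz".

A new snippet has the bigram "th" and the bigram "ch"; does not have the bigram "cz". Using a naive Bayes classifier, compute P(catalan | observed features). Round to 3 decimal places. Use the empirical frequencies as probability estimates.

catalan: (64/90) × (38/64) × (5/64) × (42/64) ≈ 0.0216471
portuguese: (26/90) × (23/26) × (6/26) × (11/26) ≈ 0.0249507
P(catalan | x) = 0.0216471 / 0.0465978 ≈ 0.465

0.465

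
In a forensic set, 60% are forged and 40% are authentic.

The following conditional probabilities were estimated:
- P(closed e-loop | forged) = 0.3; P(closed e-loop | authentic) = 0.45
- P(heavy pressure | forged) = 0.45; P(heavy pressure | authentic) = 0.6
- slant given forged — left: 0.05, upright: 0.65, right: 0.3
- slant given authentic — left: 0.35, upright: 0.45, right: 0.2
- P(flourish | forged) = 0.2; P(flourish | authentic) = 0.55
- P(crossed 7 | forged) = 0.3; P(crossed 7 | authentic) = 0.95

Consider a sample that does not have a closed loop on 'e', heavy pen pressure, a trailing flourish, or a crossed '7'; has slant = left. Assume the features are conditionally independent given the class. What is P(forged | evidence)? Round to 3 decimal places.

0.903

forged: 0.6 × (1−0.3) × (1−0.45) × 0.05 × (1−0.2) × (1−0.3) = 0.006468
authentic: 0.4 × (1−0.45) × (1−0.6) × 0.35 × (1−0.55) × (1−0.95) = 0.000693
P(forged | x) = 0.006468 / 0.007161 ≈ 0.903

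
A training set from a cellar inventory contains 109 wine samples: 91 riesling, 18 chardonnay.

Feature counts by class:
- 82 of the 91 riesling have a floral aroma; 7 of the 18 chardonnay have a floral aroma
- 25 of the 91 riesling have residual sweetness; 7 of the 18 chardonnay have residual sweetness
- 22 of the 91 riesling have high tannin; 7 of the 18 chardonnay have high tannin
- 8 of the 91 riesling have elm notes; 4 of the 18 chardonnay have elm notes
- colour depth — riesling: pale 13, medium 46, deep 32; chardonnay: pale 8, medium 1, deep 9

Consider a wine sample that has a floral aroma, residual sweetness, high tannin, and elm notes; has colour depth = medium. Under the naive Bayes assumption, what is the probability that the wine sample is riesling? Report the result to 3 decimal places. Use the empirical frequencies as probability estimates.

0.949

riesling: (91/109) × (82/91) × (25/91) × (22/91) × (8/91) × (46/91) ≈ 0.00222041
chardonnay: (18/109) × (7/18) × (7/18) × (7/18) × (4/18) × (1/18) ≈ 0.000119905
P(riesling | x) = 0.00222041 / 0.002340315 ≈ 0.949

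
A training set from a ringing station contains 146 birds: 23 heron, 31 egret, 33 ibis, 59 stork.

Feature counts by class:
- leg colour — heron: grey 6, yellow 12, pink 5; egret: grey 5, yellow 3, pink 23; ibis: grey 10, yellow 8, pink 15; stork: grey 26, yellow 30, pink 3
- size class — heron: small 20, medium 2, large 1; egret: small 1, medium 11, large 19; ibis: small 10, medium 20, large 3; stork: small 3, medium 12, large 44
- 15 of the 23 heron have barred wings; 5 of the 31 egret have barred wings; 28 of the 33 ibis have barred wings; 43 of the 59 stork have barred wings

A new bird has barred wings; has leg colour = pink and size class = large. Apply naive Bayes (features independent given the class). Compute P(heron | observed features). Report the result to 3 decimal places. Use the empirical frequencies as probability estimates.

heron: (23/146) × (5/23) × (1/23) × (15/23) ≈ 0.000971075
egret: (31/146) × (23/31) × (19/31) × (5/31) ≈ 0.0155731
ibis: (33/146) × (15/33) × (3/33) × (28/33) ≈ 0.00792483
stork: (59/146) × (3/59) × (44/59) × (43/59) ≈ 0.0111683
P(heron | x) = 0.000971075 / 0.035637305 ≈ 0.027

0.027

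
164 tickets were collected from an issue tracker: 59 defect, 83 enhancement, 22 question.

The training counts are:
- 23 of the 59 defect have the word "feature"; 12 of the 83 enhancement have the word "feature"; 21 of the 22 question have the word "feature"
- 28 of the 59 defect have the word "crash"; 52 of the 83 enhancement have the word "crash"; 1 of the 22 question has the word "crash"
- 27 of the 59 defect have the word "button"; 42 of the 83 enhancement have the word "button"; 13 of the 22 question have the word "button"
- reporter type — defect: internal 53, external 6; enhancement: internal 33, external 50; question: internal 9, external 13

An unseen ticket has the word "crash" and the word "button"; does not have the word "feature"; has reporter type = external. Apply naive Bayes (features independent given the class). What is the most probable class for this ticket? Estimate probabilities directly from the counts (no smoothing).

defect: (59/164) × (36/59) × (28/59) × (27/59) × (6/59) ≈ 0.00484815
enhancement: (83/164) × (71/83) × (52/83) × (42/83) × (50/83) ≈ 0.0826805
question: (22/164) × (1/22) × (1/22) × (13/22) × (13/22) ≈ 0.0000967776
Highest score → enhancement.

enhancement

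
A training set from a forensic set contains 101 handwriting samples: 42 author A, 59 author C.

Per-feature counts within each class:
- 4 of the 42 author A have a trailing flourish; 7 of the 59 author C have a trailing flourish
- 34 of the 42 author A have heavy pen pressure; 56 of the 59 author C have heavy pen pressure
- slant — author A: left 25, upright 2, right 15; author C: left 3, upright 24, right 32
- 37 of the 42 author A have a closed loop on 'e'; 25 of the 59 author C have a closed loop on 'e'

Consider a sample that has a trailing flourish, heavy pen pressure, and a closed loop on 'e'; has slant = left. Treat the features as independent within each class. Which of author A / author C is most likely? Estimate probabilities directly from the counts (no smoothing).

author A

author A: (42/101) × (4/42) × (34/42) × (25/42) × (37/42) ≈ 0.0168117
author C: (59/101) × (7/59) × (56/59) × (3/59) × (25/59) ≈ 0.00141733
Highest score → author A.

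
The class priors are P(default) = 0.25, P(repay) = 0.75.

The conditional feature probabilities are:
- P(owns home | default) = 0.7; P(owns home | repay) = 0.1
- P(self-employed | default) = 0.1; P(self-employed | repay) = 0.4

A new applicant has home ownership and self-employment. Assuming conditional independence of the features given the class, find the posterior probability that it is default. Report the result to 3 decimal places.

0.368

default: 0.25 × 0.7 × 0.1 = 0.0175
repay: 0.75 × 0.1 × 0.4 = 0.03
P(default | x) = 0.0175 / 0.0475 ≈ 0.368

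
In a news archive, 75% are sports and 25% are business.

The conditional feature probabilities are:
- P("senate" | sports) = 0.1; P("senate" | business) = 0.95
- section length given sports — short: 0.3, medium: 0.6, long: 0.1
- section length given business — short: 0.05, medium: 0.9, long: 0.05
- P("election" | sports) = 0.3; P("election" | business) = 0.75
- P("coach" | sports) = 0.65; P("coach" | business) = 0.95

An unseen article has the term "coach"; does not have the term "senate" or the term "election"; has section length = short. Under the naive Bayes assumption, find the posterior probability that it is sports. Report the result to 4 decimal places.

0.9984

sports: 0.75 × (1−0.1) × 0.3 × (1−0.3) × 0.65 = 0.0921375
business: 0.25 × (1−0.95) × 0.05 × (1−0.75) × 0.95 = 0.0001484375
P(sports | x) = 0.0921375 / 0.0922859375 ≈ 0.9984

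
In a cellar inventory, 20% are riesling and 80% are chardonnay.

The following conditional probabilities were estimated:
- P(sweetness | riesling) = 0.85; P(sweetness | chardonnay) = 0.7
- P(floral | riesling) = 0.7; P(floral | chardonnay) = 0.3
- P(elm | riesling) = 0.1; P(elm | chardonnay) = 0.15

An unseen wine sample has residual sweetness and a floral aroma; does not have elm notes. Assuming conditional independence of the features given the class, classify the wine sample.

riesling: 0.2 × 0.85 × 0.7 × (1−0.1) = 0.1071
chardonnay: 0.8 × 0.7 × 0.3 × (1−0.15) = 0.1428
Highest score → chardonnay.

chardonnay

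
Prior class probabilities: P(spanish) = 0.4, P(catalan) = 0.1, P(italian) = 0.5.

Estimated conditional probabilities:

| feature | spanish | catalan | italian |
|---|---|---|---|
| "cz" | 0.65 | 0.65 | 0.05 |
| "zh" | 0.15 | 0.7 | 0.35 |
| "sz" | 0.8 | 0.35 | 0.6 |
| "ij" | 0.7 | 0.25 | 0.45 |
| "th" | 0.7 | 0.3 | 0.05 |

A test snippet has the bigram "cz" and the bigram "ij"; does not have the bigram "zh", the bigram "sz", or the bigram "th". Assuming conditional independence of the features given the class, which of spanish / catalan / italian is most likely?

spanish: 0.4 × 0.65 × (1−0.15) × (1−0.8) × 0.7 × (1−0.7) = 0.009282
catalan: 0.1 × 0.65 × (1−0.7) × (1−0.35) × 0.25 × (1−0.3) = 0.002218125
italian: 0.5 × 0.05 × (1−0.35) × (1−0.6) × 0.45 × (1−0.05) = 0.00277875
Highest score → spanish.

spanish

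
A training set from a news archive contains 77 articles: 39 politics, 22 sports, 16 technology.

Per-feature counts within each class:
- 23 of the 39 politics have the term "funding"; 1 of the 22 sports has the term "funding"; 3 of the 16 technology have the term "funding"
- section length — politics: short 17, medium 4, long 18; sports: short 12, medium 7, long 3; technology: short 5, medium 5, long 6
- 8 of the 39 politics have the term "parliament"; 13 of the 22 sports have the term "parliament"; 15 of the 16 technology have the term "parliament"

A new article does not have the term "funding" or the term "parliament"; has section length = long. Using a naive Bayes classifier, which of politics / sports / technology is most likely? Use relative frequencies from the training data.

politics

politics: (39/77) × (16/39) × (18/39) × (31/39) ≈ 0.0762315
sports: (22/77) × (21/22) × (3/22) × (9/22) ≈ 0.0152141
technology: (16/77) × (13/16) × (6/16) × (1/16) ≈ 0.00395698
Highest score → politics.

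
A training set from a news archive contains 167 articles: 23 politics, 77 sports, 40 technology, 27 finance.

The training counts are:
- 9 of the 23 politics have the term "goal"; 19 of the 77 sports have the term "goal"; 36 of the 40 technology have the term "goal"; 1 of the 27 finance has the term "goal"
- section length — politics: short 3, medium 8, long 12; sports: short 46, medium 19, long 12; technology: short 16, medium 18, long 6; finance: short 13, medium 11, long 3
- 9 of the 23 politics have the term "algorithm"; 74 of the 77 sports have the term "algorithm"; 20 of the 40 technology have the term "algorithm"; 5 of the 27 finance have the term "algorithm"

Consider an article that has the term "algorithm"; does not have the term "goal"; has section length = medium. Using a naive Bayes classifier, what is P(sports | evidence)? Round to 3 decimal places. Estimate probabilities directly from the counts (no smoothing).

politics: (23/167) × (14/23) × (8/23) × (9/23) ≈ 0.0114101
sports: (77/167) × (58/77) × (19/77) × (74/77) ≈ 0.0823598
technology: (40/167) × (4/40) × (18/40) × (20/40) ≈ 0.00538922
finance: (27/167) × (26/27) × (11/27) × (5/27) ≈ 0.0117461
P(sports | x) = 0.0823598 / 0.11090522 ≈ 0.743

0.743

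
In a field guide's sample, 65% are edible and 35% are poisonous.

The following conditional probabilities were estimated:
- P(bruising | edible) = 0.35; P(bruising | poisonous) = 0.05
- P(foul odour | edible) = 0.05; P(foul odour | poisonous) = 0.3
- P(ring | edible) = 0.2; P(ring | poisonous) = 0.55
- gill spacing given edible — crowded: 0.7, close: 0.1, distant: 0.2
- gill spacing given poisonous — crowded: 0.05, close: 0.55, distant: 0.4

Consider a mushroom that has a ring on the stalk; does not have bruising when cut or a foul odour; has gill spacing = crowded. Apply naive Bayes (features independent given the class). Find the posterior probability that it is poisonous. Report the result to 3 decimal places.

edible: 0.65 × (1−0.35) × (1−0.05) × 0.2 × 0.7 = 0.0561925
poisonous: 0.35 × (1−0.05) × (1−0.3) × 0.55 × 0.05 = 0.006400625
P(poisonous | x) = 0.006400625 / 0.062593125 ≈ 0.102

0.102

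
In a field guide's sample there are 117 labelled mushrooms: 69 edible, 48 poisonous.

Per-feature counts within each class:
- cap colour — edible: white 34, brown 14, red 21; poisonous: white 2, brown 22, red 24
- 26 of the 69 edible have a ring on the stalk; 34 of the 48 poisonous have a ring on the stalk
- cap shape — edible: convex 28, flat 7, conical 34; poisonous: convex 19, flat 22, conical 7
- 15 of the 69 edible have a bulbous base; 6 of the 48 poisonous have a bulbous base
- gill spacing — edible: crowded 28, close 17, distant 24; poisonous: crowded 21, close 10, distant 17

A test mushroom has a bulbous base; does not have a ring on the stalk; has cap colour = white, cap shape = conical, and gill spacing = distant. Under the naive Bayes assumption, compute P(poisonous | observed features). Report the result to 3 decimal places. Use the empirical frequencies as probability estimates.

edible: (69/117) × (34/69) × (43/69) × (34/69) × (15/69) × (24/69) ≈ 0.00674756
poisonous: (48/117) × (2/48) × (14/48) × (7/48) × (6/48) × (17/48) ≈ 0.0000321888
P(poisonous | x) = 0.0000321888 / 0.0067797488 ≈ 0.005

0.005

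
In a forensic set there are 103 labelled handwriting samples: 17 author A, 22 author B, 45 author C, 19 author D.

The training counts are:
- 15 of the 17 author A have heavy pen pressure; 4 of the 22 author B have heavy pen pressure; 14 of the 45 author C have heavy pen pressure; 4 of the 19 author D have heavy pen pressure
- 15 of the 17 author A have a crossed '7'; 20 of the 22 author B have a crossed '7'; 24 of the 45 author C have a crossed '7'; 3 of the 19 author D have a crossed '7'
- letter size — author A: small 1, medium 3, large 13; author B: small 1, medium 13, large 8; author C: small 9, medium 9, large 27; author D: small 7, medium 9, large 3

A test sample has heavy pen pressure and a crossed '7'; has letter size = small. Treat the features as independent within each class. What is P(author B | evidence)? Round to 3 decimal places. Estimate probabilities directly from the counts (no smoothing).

author A: (17/103) × (15/17) × (15/17) × (1/17) ≈ 0.00755871
author B: (22/103) × (4/22) × (20/22) × (1/22) ≈ 0.00160475
author C: (45/103) × (14/45) × (24/45) × (9/45) ≈ 0.0144984
author D: (19/103) × (4/19) × (3/19) × (7/19) ≈ 0.0022591
P(author B | x) = 0.00160475 / 0.02592096 ≈ 0.062

0.062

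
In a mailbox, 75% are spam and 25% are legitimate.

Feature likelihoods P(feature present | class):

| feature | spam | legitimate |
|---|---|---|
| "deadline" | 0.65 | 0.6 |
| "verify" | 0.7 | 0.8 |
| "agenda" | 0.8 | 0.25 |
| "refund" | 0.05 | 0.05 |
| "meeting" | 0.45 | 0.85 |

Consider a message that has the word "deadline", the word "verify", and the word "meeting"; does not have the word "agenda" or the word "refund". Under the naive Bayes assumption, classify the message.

legitimate

spam: 0.75 × 0.65 × 0.7 × (1−0.8) × (1−0.05) × 0.45 = 0.029176875
legitimate: 0.25 × 0.6 × 0.8 × (1−0.25) × (1−0.05) × 0.85 = 0.072675
Highest score → legitimate.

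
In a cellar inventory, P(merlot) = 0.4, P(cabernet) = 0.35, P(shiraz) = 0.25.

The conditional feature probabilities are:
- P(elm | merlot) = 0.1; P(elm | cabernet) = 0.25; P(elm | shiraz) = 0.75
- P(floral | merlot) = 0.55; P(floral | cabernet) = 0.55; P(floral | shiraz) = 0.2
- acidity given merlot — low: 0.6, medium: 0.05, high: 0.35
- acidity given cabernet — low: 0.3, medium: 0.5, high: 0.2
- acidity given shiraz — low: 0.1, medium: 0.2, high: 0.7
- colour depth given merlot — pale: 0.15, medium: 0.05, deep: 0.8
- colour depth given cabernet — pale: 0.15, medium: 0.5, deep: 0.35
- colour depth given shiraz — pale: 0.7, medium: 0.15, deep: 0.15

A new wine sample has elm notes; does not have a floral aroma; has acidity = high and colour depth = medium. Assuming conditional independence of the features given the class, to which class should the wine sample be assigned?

shiraz

merlot: 0.4 × 0.1 × (1−0.55) × 0.35 × 0.05 = 0.000315
cabernet: 0.35 × 0.25 × (1−0.55) × 0.2 × 0.5 = 0.0039375
shiraz: 0.25 × 0.75 × (1−0.2) × 0.7 × 0.15 = 0.01575
Highest score → shiraz.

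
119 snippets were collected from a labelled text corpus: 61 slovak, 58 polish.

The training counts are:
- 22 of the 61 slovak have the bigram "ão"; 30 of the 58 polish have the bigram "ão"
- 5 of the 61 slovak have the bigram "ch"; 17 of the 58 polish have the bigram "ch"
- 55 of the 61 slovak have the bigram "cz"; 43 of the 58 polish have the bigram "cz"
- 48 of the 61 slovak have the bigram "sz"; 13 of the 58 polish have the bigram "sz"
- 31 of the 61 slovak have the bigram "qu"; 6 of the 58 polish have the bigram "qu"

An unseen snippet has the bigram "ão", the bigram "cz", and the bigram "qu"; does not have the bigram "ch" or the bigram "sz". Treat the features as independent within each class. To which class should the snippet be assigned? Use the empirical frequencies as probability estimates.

slovak: (61/119) × (22/61) × (56/61) × (55/61) × (13/61) × (31/61) ≈ 0.0165734
polish: (58/119) × (30/58) × (41/58) × (43/58) × (45/58) × (6/58) ≈ 0.0106042
Highest score → slovak.

slovak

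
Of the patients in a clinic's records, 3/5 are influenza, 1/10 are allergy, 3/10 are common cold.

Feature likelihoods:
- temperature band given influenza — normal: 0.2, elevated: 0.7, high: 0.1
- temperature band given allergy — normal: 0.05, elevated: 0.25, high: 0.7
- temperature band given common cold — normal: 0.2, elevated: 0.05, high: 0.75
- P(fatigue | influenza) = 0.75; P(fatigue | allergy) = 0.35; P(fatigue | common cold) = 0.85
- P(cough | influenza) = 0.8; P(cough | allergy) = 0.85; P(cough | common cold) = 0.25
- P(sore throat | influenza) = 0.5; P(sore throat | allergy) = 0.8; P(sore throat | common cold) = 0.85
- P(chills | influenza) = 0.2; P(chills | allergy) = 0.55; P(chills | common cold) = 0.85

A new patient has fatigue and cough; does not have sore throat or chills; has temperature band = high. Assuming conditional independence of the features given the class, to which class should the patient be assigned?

influenza: 0.6 × 0.1 × 0.75 × 0.8 × (1−0.5) × (1−0.2) = 0.0144
allergy: 0.1 × 0.7 × 0.35 × 0.85 × (1−0.8) × (1−0.55) = 0.00187425
common cold: 0.3 × 0.75 × 0.85 × 0.25 × (1−0.85) × (1−0.85) = 0.00107578125
Highest score → influenza.

influenza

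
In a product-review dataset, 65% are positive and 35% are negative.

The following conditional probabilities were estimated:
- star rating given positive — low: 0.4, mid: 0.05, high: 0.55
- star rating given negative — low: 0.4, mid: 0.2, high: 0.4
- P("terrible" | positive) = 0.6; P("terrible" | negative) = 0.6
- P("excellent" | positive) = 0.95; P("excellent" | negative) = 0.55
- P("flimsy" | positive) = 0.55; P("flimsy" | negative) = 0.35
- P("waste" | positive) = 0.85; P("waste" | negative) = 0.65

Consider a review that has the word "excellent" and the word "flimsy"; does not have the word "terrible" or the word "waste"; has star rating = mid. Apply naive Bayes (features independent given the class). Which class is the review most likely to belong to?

negative

positive: 0.65 × 0.05 × (1−0.6) × 0.95 × 0.55 × (1−0.85) = 0.001018875
negative: 0.35 × 0.2 × (1−0.6) × 0.55 × 0.35 × (1−0.65) = 0.0018865
Highest score → negative.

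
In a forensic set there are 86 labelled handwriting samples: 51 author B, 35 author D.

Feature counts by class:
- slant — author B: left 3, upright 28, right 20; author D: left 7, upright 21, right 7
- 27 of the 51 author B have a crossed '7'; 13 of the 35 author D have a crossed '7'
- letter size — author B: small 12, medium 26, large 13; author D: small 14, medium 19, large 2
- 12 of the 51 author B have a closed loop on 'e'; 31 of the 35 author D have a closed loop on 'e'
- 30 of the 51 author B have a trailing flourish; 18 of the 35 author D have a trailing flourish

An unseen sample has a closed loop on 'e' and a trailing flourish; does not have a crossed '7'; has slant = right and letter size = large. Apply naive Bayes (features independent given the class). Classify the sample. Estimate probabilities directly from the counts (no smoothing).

author B: (51/86) × (20/51) × (24/51) × (13/51) × (12/51) × (30/51) ≈ 0.00386107
author D: (35/86) × (7/35) × (22/35) × (2/35) × (31/35) × (18/35) ≈ 0.00133172
Highest score → author B.

author B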